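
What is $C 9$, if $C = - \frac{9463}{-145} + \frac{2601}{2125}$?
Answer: $\frac{2169108}{3625} \approx 598.38$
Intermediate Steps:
$C = \frac{241012}{3625}$ ($C = \left(-9463\right) \left(- \frac{1}{145}\right) + 2601 \cdot \frac{1}{2125} = \frac{9463}{145} + \frac{153}{125} = \frac{241012}{3625} \approx 66.486$)
$C 9 = \frac{241012}{3625} \cdot 9 = \frac{2169108}{3625}$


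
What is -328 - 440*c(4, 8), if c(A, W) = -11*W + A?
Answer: 36632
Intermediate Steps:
c(A, W) = A - 11*W
-328 - 440*c(4, 8) = -328 - 440*(4 - 11*8) = -328 - 440*(4 - 88) = -328 - 440*(-84) = -328 + 36960 = 36632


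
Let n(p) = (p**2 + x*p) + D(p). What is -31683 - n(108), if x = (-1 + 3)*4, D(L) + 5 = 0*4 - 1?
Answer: -44205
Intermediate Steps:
D(L) = -6 (D(L) = -5 + (0*4 - 1) = -5 + (0 - 1) = -5 - 1 = -6)
x = 8 (x = 2*4 = 8)
n(p) = -6 + p**2 + 8*p (n(p) = (p**2 + 8*p) - 6 = -6 + p**2 + 8*p)
-31683 - n(108) = -31683 - (-6 + 108**2 + 8*108) = -31683 - (-6 + 11664 + 864) = -31683 - 1*12522 = -31683 - 12522 = -44205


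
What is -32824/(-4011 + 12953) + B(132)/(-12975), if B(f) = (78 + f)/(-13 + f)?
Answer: -14196906/3867415 ≈ -3.6709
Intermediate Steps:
B(f) = (78 + f)/(-13 + f)
-32824/(-4011 + 12953) + B(132)/(-12975) = -32824/(-4011 + 12953) + ((78 + 132)/(-13 + 132))/(-12975) = -32824/8942 + (210/119)*(-1/12975) = -32824*1/8942 + ((1/119)*210)*(-1/12975) = -16412/4471 + (30/17)*(-1/12975) = -16412/4471 - 2/14705 = -14196906/3867415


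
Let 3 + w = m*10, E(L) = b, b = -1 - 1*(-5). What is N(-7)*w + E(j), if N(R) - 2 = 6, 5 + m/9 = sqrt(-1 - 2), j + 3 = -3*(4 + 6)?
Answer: -3620 + 720*I*sqrt(3) ≈ -3620.0 + 1247.1*I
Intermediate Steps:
j = -33 (j = -3 - 3*(4 + 6) = -3 - 3*10 = -3 - 30 = -33)
m = -45 + 9*I*sqrt(3) (m = -45 + 9*sqrt(-1 - 2) = -45 + 9*sqrt(-3) = -45 + 9*(I*sqrt(3)) = -45 + 9*I*sqrt(3) ≈ -45.0 + 15.588*I)
N(R) = 8 (N(R) = 2 + 6 = 8)
b = 4 (b = -1 + 5 = 4)
E(L) = 4
w = -453 + 90*I*sqrt(3) (w = -3 + (-45 + 9*I*sqrt(3))*10 = -3 + (-450 + 90*I*sqrt(3)) = -453 + 90*I*sqrt(3) ≈ -453.0 + 155.88*I)
N(-7)*w + E(j) = 8*(-453 + 90*I*sqrt(3)) + 4 = (-3624 + 720*I*sqrt(3)) + 4 = -3620 + 720*I*sqrt(3)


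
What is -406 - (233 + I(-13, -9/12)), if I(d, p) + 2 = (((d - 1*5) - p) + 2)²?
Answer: -13913/16 ≈ -869.56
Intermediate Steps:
I(d, p) = -2 + (-3 + d - p)² (I(d, p) = -2 + (((d - 1*5) - p) + 2)² = -2 + (((d - 5) - p) + 2)² = -2 + (((-5 + d) - p) + 2)² = -2 + ((-5 + d - p) + 2)² = -2 + (-3 + d - p)²)
-406 - (233 + I(-13, -9/12)) = -406 - (233 + (-2 + (3 - 9/12 - 1*(-13))²)) = -406 - (233 + (-2 + (3 - 9*1/12 + 13)²)) = -406 - (233 + (-2 + (3 - ¾ + 13)²)) = -406 - (233 + (-2 + (61/4)²)) = -406 - (233 + (-2 + 3721/16)) = -406 - (233 + 3689/16) = -406 - 1*7417/16 = -406 - 7417/16 = -13913/16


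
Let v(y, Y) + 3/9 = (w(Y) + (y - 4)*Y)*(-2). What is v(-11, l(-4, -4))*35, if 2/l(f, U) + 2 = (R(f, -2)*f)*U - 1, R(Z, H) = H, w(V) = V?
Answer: -203/3 ≈ -67.667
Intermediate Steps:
l(f, U) = 2/(-3 - 2*U*f) (l(f, U) = 2/(-2 + ((-2*f)*U - 1)) = 2/(-2 + (-2*U*f - 1)) = 2/(-2 + (-1 - 2*U*f)) = 2/(-3 - 2*U*f))
v(y, Y) = -⅓ - 2*Y - 2*Y*(-4 + y) (v(y, Y) = -⅓ + (Y + (y - 4)*Y)*(-2) = -⅓ + (Y + (-4 + y)*Y)*(-2) = -⅓ + (Y + Y*(-4 + y))*(-2) = -⅓ + (-2*Y - 2*Y*(-4 + y)) = -⅓ - 2*Y - 2*Y*(-4 + y))
v(-11, l(-4, -4))*35 = (-⅓ + 6*(2/(-3 - 2*(-4)*(-4))) - 2*2/(-3 - 2*(-4)*(-4))*(-11))*35 = (-⅓ + 6*(2/(-3 - 32)) - 2*2/(-3 - 32)*(-11))*35 = (-⅓ + 6*(2/(-35)) - 2*2/(-35)*(-11))*35 = (-⅓ + 6*(2*(-1/35)) - 2*2*(-1/35)*(-11))*35 = (-⅓ + 6*(-2/35) - 2*(-2/35)*(-11))*35 = (-⅓ - 12/35 - 44/35)*35 = -29/15*35 = -203/3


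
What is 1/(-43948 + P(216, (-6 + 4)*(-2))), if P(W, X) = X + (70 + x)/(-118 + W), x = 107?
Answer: -98/4306335 ≈ -2.2757e-5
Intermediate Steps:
P(W, X) = X + 177/(-118 + W) (P(W, X) = X + (70 + 107)/(-118 + W) = X + 177/(-118 + W))
1/(-43948 + P(216, (-6 + 4)*(-2))) = 1/(-43948 + (177 - 118*(-6 + 4)*(-2) + 216*((-6 + 4)*(-2)))/(-118 + 216)) = 1/(-43948 + (177 - (-236)*(-2) + 216*(-2*(-2)))/98) = 1/(-43948 + (177 - 118*4 + 216*4)/98) = 1/(-43948 + (177 - 472 + 864)/98) = 1/(-43948 + (1/98)*569) = 1/(-43948 + 569/98) = 1/(-4306335/98) = -98/4306335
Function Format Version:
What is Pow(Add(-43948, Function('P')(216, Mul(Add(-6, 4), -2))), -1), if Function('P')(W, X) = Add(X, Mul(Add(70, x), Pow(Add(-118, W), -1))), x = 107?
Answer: Rational(-98, 4306335) ≈ -2.2757e-5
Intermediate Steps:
Function('P')(W, X) = Add(X, Mul(177, Pow(Add(-118, W), -1))) (Function('P')(W, X) = Add(X, Mul(Add(70, 107), Pow(Add(-118, W), -1))) = Add(X, Mul(177, Pow(Add(-118, W), -1))))
Pow(Add(-43948, Function('P')(216, Mul(Add(-6, 4), -2))), -1) = Pow(Add(-43948, Mul(Pow(Add(-118, 216), -1), Add(177, Mul(-118, Mul(Add(-6, 4), -2)), Mul(216, Mul(Add(-6, 4), -2))))), -1) = Pow(Add(-43948, Mul(Pow(98, -1), Add(177, Mul(-118, Mul(-2, -2)), Mul(216, Mul(-2, -2))))), -1) = Pow(Add(-43948, Mul(Rational(1, 98), Add(177, Mul(-118, 4), Mul(216, 4)))), -1) = Pow(Add(-43948, Mul(Rational(1, 98), Add(177, -472, 864))), -1) = Pow(Add(-43948, Mul(Rational(1, 98), 569)), -1) = Pow(Add(-43948, Rational(569, 98)), -1) = Pow(Rational(-4306335, 98), -1) = Rational(-98, 4306335)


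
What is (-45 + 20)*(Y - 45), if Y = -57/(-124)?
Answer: 138075/124 ≈ 1113.5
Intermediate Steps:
Y = 57/124 (Y = -57*(-1/124) = 57/124 ≈ 0.45968)
(-45 + 20)*(Y - 45) = (-45 + 20)*(57/124 - 45) = -25*(-5523/124) = 138075/124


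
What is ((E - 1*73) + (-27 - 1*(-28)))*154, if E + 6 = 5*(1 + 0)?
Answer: -11242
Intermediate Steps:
E = -1 (E = -6 + 5*(1 + 0) = -6 + 5*1 = -6 + 5 = -1)
((E - 1*73) + (-27 - 1*(-28)))*154 = ((-1 - 1*73) + (-27 - 1*(-28)))*154 = ((-1 - 73) + (-27 + 28))*154 = (-74 + 1)*154 = -73*154 = -11242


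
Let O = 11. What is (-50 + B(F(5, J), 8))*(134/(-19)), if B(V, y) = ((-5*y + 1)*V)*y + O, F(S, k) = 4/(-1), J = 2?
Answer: -162006/19 ≈ -8526.6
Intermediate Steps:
F(S, k) = -4 (F(S, k) = 4*(-1) = -4)
B(V, y) = 11 + V*y*(1 - 5*y) (B(V, y) = ((-5*y + 1)*V)*y + 11 = ((1 - 5*y)*V)*y + 11 = (V*(1 - 5*y))*y + 11 = V*y*(1 - 5*y) + 11 = 11 + V*y*(1 - 5*y))
(-50 + B(F(5, J), 8))*(134/(-19)) = (-50 + (11 - 4*8 - 5*(-4)*8²))*(134/(-19)) = (-50 + (11 - 32 - 5*(-4)*64))*(134*(-1/19)) = (-50 + (11 - 32 + 1280))*(-134/19) = (-50 + 1259)*(-134/19) = 1209*(-134/19) = -162006/19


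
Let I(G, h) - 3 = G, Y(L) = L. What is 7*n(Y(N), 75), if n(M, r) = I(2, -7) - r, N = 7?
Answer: -490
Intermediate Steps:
I(G, h) = 3 + G
n(M, r) = 5 - r (n(M, r) = (3 + 2) - r = 5 - r)
7*n(Y(N), 75) = 7*(5 - 1*75) = 7*(5 - 75) = 7*(-70) = -490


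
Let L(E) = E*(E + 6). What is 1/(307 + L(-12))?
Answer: 1/379 ≈ 0.0026385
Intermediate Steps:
L(E) = E*(6 + E)
1/(307 + L(-12)) = 1/(307 - 12*(6 - 12)) = 1/(307 - 12*(-6)) = 1/(307 + 72) = 1/379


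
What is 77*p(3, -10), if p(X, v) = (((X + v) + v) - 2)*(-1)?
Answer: 1463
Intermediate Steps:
p(X, v) = 2 - X - 2*v (p(X, v) = ((X + 2*v) - 2)*(-1) = (-2 + X + 2*v)*(-1) = 2 - X - 2*v)
77*p(3, -10) = 77*(2 - 1*3 - 2*(-10)) = 77*(2 - 3 + 20) = 77*19 = 1463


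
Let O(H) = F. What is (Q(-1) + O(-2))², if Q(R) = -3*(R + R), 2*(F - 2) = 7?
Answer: 529/4 ≈ 132.25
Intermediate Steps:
F = 11/2 (F = 2 + (½)*7 = 2 + 7/2 = 11/2 ≈ 5.5000)
Q(R) = -6*R
O(H) = 11/2
(Q(-1) + O(-2))² = (-6*(-1) + 11/2)² = (6 + 11/2)² = (23/2)² = 529/4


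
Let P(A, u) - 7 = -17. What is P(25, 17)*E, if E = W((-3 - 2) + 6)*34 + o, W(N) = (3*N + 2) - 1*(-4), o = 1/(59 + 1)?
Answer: -18361/6 ≈ -3060.2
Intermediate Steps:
o = 1/60 ≈ 0.016667
P(A, u) = -10 (P(A, u) = 7 - 17 = -10)
W(N) = 6 + 3*N (W(N) = (2 + 3*N) + 4 = 6 + 3*N)
E = 18361/60 (E = (6 + 3*((-3 - 2) + 6))*34 + 1/60 = (6 + 3*(-5 + 6))*34 + 1/60 = (6 + 3*1)*34 + 1/60 = (6 + 3)*34 + 1/60 = 9*34 + 1/60 = 306 + 1/60 = 18361/60 ≈ 306.02)
P(25, 17)*E = -10*18361/60 = -18361/6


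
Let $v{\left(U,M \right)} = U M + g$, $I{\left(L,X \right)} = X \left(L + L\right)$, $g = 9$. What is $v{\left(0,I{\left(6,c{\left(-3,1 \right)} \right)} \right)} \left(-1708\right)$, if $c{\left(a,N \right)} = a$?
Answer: $-15372$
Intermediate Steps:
$I{\left(L,X \right)} = 2 L X$ ($I{\left(L,X \right)} = X 2 L = 2 L X$)
$v{\left(U,M \right)} = 9 + M U$ ($v{\left(U,M \right)} = U M + 9 = M U + 9 = 9 + M U$)
$v{\left(0,I{\left(6,c{\left(-3,1 \right)} \right)} \right)} \left(-1708\right) = \left(9 + 2 \cdot 6 \left(-3\right) 0\right) \left(-1708\right) = \left(9 - 0\right) \left(-1708\right) = \left(9 + 0\right) \left(-1708\right) = 9 \left(-1708\right) = -15372$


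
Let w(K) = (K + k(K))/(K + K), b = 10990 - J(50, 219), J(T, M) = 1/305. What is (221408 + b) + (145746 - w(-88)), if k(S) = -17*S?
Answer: 115336359/305 ≈ 3.7815e+5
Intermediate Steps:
J(T, M) = 1/305
b = 3351949/305 (b = 10990 - 1*1/305 = 10990 - 1/305 = 3351949/305 ≈ 10990.)
w(K) = -8 (w(K) = (K - 17*K)/(K + K) = (-16*K)/((2*K)) = (-16*K)*(1/(2*K)) = -8)
(221408 + b) + (145746 - w(-88)) = (221408 + 3351949/305) + (145746 - 1*(-8)) = 70881389/305 + (145746 + 8) = 70881389/305 + 145754 = 115336359/305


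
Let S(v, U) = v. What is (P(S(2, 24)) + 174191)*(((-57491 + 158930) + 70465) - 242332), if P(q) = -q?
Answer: -12267782892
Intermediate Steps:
(P(S(2, 24)) + 174191)*(((-57491 + 158930) + 70465) - 242332) = (-1*2 + 174191)*(((-57491 + 158930) + 70465) - 242332) = (-2 + 174191)*((101439 + 70465) - 242332) = 174189*(171904 - 242332) = 174189*(-70428) = -12267782892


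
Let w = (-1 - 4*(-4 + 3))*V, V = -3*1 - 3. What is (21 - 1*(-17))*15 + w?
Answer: 552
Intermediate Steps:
V = -6 (V = -3 - 3 = -6)
w = -18 (w = (-1 - 4*(-4 + 3))*(-6) = (-1 - 4*(-1))*(-6) = (-1 + 4)*(-6) = 3*(-6) = -18)
(21 - 1*(-17))*15 + w = (21 - 1*(-17))*15 - 18 = (21 + 17)*15 - 18 = 38*15 - 18 = 570 - 18 = 552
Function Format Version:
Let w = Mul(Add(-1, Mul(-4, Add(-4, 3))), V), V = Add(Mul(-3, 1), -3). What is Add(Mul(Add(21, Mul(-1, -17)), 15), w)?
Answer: 552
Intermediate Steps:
V = -6 (V = Add(-3, -3) = -6)
w = -18 (w = Mul(Add(-1, Mul(-4, Add(-4, 3))), -6) = Mul(Add(-1, Mul(-4, -1)), -6) = Mul(Add(-1, 4), -6) = Mul(3, -6) = -18)
Add(Mul(Add(21, Mul(-1, -17)), 15), w) = Add(Mul(Add(21, Mul(-1, -17)), 15), -18) = Add(Mul(Add(21, 17), 15), -18) = Add(Mul(38, 15), -18) = Add(570, -18) = 552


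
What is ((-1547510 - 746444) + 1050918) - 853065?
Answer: -2096101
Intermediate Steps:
((-1547510 - 746444) + 1050918) - 853065 = (-2293954 + 1050918) - 853065 = -1243036 - 853065 = -2096101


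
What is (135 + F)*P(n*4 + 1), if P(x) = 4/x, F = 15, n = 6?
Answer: 24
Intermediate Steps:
(135 + F)*P(n*4 + 1) = (135 + 15)*(4/(6*4 + 1)) = 150*(4/(24 + 1)) = 150*(4/25) = 24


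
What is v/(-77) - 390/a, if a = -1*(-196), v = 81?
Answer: -3279/1078 ≈ -3.0417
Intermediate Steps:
a = 196
v/(-77) - 390/a = 81/(-77) - 390/196 = 81*(-1/77) - 390*1/196 = -81/77 - 195/98 = -3279/1078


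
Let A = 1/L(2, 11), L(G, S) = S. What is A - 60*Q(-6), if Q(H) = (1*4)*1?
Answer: -2639/11 ≈ -239.91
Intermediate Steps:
Q(H) = 4 (Q(H) = 4*1 = 4)
A = 1/11 ≈ 0.090909
A - 60*Q(-6) = 1/11 - 60*4 = 1/11 - 240 = -2639/11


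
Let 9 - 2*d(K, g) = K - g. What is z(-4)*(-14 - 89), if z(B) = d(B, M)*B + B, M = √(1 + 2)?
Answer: 3090 + 206*√3 ≈ 3446.8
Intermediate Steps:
M = √3 ≈ 1.7320
d(K, g) = 9/2 + g/2 - K/2 (d(K, g) = 9/2 - (K - g)/2 = 9/2 + (g/2 - K/2) = 9/2 + g/2 - K/2)
z(B) = B + B*(9/2 + √3/2 - B/2) (z(B) = (9/2 + √3/2 - B/2)*B + B = B*(9/2 + √3/2 - B/2) + B = B + B*(9/2 + √3/2 - B/2))
z(-4)*(-14 - 89) = ((½)*(-4)*(11 + √3 - 1*(-4)))*(-14 - 89) = ((½)*(-4)*(11 + √3 + 4))*(-103) = ((½)*(-4)*(15 + √3))*(-103) = (-30 - 2*√3)*(-103) = 3090 + 206*√3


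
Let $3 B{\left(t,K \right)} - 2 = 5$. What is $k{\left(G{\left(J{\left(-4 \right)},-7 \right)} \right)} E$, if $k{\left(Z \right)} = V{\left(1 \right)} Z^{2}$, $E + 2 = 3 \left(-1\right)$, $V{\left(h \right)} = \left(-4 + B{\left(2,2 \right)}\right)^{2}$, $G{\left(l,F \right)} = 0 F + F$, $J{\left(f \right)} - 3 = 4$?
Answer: $- \frac{6125}{9} \approx -680.56$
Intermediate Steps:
$B{\left(t,K \right)} = \frac{7}{3}$ ($B{\left(t,K \right)} = \frac{2}{3} + \frac{1}{3} \cdot 5 = \frac{2}{3} + \frac{5}{3} = \frac{7}{3}$)
$J{\left(f \right)} = 7$ ($J{\left(f \right)} = 3 + 4 = 7$)
$G{\left(l,F \right)} = F$ ($G{\left(l,F \right)} = 0 + F = F$)
$V{\left(h \right)} = \frac{25}{9}$ ($V{\left(h \right)} = \left(-4 + \frac{7}{3}\right)^{2} = \left(- \frac{5}{3}\right)^{2} = \frac{25}{9}$)
$E = -5$ ($E = -2 + 3 \left(-1\right) = -2 - 3 = -5$)
$k{\left(Z \right)} = \frac{25 Z^{2}}{9}$
$k{\left(G{\left(J{\left(-4 \right)},-7 \right)} \right)} E = \frac{25 \left(-7\right)^{2}}{9} \left(-5\right) = \frac{25}{9} \cdot 49 \left(-5\right) = \frac{1225}{9} \left(-5\right) = - \frac{6125}{9}$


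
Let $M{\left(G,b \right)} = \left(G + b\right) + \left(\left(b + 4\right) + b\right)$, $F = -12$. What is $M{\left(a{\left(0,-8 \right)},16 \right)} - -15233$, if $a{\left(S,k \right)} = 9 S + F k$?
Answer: $15381$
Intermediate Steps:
$a{\left(S,k \right)} = - 12 k + 9 S$ ($a{\left(S,k \right)} = 9 S - 12 k = - 12 k + 9 S$)
$M{\left(G,b \right)} = 4 + G + 3 b$ ($M{\left(G,b \right)} = \left(G + b\right) + \left(\left(4 + b\right) + b\right) = \left(G + b\right) + \left(4 + 2 b\right) = 4 + G + 3 b$)
$M{\left(a{\left(0,-8 \right)},16 \right)} - -15233 = \left(4 + \left(\left(-12\right) \left(-8\right) + 9 \cdot 0\right) + 3 \cdot 16\right) - -15233 = \left(4 + \left(96 + 0\right) + 48\right) + 15233 = \left(4 + 96 + 48\right) + 15233 = 148 + 15233 = 15381$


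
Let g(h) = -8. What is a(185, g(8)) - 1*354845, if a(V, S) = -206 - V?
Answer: -355236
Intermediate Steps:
a(185, g(8)) - 1*354845 = (-206 - 1*185) - 1*354845 = (-206 - 185) - 354845 = -391 - 354845 = -355236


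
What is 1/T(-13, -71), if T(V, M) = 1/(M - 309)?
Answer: -380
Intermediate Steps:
T(V, M) = 1/(-309 + M)
1/T(-13, -71) = 1/(1/(-309 - 71)) = 1/(1/(-380)) = 1/(-1/380) = -380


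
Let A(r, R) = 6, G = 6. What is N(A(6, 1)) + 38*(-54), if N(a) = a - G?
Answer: -2052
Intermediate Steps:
N(a) = -6 + a (N(a) = a - 1*6 = a - 6 = -6 + a)
N(A(6, 1)) + 38*(-54) = (-6 + 6) + 38*(-54) = 0 - 2052 = -2052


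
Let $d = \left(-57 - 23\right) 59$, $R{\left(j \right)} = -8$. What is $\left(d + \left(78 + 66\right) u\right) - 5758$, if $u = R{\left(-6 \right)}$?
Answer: $-11630$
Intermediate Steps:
$u = -8$
$d = -4720$ ($d = \left(-80\right) 59 = -4720$)
$\left(d + \left(78 + 66\right) u\right) - 5758 = \left(-4720 + \left(78 + 66\right) \left(-8\right)\right) - 5758 = \left(-4720 + 144 \left(-8\right)\right) - 5758 = \left(-4720 - 1152\right) - 5758 = -5872 - 5758 = -11630$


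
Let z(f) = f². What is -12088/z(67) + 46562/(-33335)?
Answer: -611970298/149640815 ≈ -4.0896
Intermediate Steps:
-12088/z(67) + 46562/(-33335) = -12088/(67²) + 46562/(-33335) = -12088/4489 + 46562*(-1/33335) = -12088*1/4489 - 46562/33335 = -12088/4489 - 46562/33335 = -611970298/149640815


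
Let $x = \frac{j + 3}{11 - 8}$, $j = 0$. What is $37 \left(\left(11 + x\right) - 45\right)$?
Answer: $-1221$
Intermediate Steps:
$x = 1$ ($x = \frac{0 + 3}{11 - 8} = \frac{3}{3} = 3 \cdot \frac{1}{3} = 1$)
$37 \left(\left(11 + x\right) - 45\right) = 37 \left(\left(11 + 1\right) - 45\right) = 37 \left(12 - 45\right) = 37 \left(-33\right) = -1221$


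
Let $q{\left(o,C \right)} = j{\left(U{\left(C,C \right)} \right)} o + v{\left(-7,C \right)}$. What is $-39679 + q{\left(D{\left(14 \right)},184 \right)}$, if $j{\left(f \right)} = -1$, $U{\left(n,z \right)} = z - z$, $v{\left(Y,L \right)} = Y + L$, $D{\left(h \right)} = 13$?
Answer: $-39515$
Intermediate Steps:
$v{\left(Y,L \right)} = L + Y$
$U{\left(n,z \right)} = 0$
$q{\left(o,C \right)} = -7 + C - o$ ($q{\left(o,C \right)} = - o + \left(C - 7\right) = - o + \left(-7 + C\right) = -7 + C - o$)
$-39679 + q{\left(D{\left(14 \right)},184 \right)} = -39679 - -164 = -39679 + 164 = -39515$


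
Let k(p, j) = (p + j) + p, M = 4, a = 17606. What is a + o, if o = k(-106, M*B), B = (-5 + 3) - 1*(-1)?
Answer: 17390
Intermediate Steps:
B = -1 (B = -2 + 1 = -1)
k(p, j) = j + 2*p (k(p, j) = (j + p) + p = j + 2*p)
o = -216 (o = 4*(-1) + 2*(-106) = -4 - 212 = -216)
a + o = 17606 - 216 = 17390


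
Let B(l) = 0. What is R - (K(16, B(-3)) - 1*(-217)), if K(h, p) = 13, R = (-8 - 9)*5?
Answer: -315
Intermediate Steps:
R = -85 (R = -17*5 = -85)
R - (K(16, B(-3)) - 1*(-217)) = -85 - (13 - 1*(-217)) = -85 - (13 + 217) = -85 - 1*230 = -85 - 230 = -315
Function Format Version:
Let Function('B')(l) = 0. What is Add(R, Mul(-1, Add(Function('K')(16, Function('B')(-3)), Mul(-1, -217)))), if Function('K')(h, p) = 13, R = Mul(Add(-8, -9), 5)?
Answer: -315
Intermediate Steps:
R = -85 (R = Mul(-17, 5) = -85)
Add(R, Mul(-1, Add(Function('K')(16, Function('B')(-3)), Mul(-1, -217)))) = Add(-85, Mul(-1, Add(13, Mul(-1, -217)))) = Add(-85, Mul(-1, Add(13, 217))) = Add(-85, Mul(-1, 230)) = Add(-85, -230) = -315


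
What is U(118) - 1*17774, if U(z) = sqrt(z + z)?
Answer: -17774 + 2*sqrt(59) ≈ -17759.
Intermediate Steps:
U(z) = sqrt(2)*sqrt(z) (U(z) = sqrt(2*z) = sqrt(2)*sqrt(z))
U(118) - 1*17774 = sqrt(2)*sqrt(118) - 1*17774 = 2*sqrt(59) - 17774 = -17774 + 2*sqrt(59)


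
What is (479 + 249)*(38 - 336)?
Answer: -216944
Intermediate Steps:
(479 + 249)*(38 - 336) = 728*(-298) = -216944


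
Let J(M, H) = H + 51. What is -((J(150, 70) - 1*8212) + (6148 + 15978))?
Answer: -14035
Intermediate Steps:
J(M, H) = 51 + H
-((J(150, 70) - 1*8212) + (6148 + 15978)) = -(((51 + 70) - 1*8212) + (6148 + 15978)) = -((121 - 8212) + 22126) = -(-8091 + 22126) = -1*14035 = -14035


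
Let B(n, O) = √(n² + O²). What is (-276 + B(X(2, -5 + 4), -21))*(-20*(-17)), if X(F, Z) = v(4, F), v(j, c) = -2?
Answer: -93840 + 340*√445 ≈ -86668.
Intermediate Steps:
X(F, Z) = -2
B(n, O) = √(O² + n²)
(-276 + B(X(2, -5 + 4), -21))*(-20*(-17)) = (-276 + √((-21)² + (-2)²))*(-20*(-17)) = (-276 + √(441 + 4))*340 = (-276 + √445)*340 = -93840 + 340*√445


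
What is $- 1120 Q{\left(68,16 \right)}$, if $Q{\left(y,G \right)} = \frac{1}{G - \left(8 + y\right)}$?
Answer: $\frac{56}{3} \approx 18.667$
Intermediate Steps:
$Q{\left(y,G \right)} = \frac{1}{-8 + G - y}$
$- 1120 Q{\left(68,16 \right)} = - 1120 \left(- \frac{1}{8 + 68 - 16}\right) = - 1120 \left(- \frac{1}{60}\right) = - 1120 \left(\left(-1\right) \frac{1}{60}\right) = \left(-1120\right) \left(- \frac{1}{60}\right) = \frac{56}{3}$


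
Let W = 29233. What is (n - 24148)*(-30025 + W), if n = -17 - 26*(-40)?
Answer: 18315000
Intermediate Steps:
n = 1023 (n = -17 + 1040 = 1023)
(n - 24148)*(-30025 + W) = (1023 - 24148)*(-30025 + 29233) = -23125*(-792) = 18315000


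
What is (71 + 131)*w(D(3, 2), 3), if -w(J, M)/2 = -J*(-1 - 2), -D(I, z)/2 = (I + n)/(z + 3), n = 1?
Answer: 9696/5 ≈ 1939.2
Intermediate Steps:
D(I, z) = -2*(1 + I)/(3 + z) (D(I, z) = -2*(I + 1)/(z + 3) = -2*(1 + I)/(3 + z))
w(J, M) = -6*J (w(J, M) = -(-2)*J*(-1 - 2) = -(-2)*J*(-3) = -(-2)*(-3*J) = -6*J)
(71 + 131)*w(D(3, 2), 3) = (71 + 131)*(-12*(-1 - 1*3)/(3 + 2)) = 202*(-12*(-1 - 3)/5) = 202*(-12*(-4)/5) = 202*(-6*(-8/5)) = 202*(48/5) = 9696/5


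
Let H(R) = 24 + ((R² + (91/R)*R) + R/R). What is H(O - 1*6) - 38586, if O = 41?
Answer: -37245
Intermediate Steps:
H(R) = 116 + R² (H(R) = 24 + ((R² + 91) + 1) = 24 + ((91 + R²) + 1) = 24 + (92 + R²) = 116 + R²)
H(O - 1*6) - 38586 = (116 + (41 - 1*6)²) - 38586 = (116 + (41 - 6)²) - 38586 = (116 + 35²) - 38586 = (116 + 1225) - 38586 = 1341 - 38586 = -37245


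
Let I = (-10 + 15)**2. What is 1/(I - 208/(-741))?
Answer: 57/1441 ≈ 0.039556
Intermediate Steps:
I = 25 (I = 5**2 = 25)
1/(I - 208/(-741)) = 1/(25 - 208/(-741)) = 1/(25 - 208*(-1/741)) = 1/(25 + 16/57) = 1/(1441/57) = 57/1441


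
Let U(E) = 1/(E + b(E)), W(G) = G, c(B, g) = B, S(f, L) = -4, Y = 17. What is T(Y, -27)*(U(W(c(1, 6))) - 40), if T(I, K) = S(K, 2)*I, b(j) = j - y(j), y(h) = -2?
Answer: 2703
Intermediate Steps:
b(j) = 2 + j (b(j) = j - 1*(-2) = j + 2 = 2 + j)
T(I, K) = -4*I
U(E) = 1/(2 + 2*E) (U(E) = 1/(E + (2 + E)) = 1/(2 + 2*E))
T(Y, -27)*(U(W(c(1, 6))) - 40) = (-4*17)*(1/(2*(1 + 1)) - 40) = -68*((½)/2 - 40) = -68*((½)*(½) - 40) = -68*(¼ - 40) = -68*(-159/4) = 2703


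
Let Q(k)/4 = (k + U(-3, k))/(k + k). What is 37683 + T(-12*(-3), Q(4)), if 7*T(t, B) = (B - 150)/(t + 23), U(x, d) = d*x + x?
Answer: 31125847/826 ≈ 37683.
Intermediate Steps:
U(x, d) = x + d*x
Q(k) = 2*(-3 - 2*k)/k (Q(k) = 4*((k - 3*(1 + k))/(k + k)) = 4*((k + (-3 - 3*k))/((2*k))) = 4*((-3 - 2*k)*(1/(2*k))) = 4*((-3 - 2*k)/(2*k)) = 2*(-3 - 2*k)/k)
T(t, B) = (-150 + B)/(7*(23 + t)) (T(t, B) = ((B - 150)/(t + 23))/7 = ((-150 + B)/(23 + t))/7 = (-150 + B)/(7*(23 + t)))
37683 + T(-12*(-3), Q(4)) = 37683 + (-150 + (-4 - 6/4))/(7*(23 - 12*(-3))) = 37683 + (-150 + (-4 - 6*1/4))/(7*(23 + 36)) = 37683 + (1/7)*(-150 + (-4 - 3/2))/59 = 37683 + (1/7)*(1/59)*(-150 - 11/2) = 37683 + (1/7)*(1/59)*(-311/2) = 37683 - 311/826 = 31125847/826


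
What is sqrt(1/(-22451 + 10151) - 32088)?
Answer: I*sqrt(48545935323)/1230 ≈ 179.13*I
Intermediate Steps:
sqrt(1/(-22451 + 10151) - 32088) = sqrt(1/(-12300) - 32088) = sqrt(-1/12300 - 32088) = sqrt(-394682401/12300) = I*sqrt(48545935323)/1230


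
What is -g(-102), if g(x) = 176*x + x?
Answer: 18054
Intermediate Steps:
g(x) = 177*x
-g(-102) = -177*(-102) = -1*(-18054) = 18054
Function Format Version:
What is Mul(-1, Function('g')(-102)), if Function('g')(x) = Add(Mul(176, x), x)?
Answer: 18054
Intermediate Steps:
Function('g')(x) = Mul(177, x)
Mul(-1, Function('g')(-102)) = Mul(-1, Mul(177, -102)) = Mul(-1, -18054) = 18054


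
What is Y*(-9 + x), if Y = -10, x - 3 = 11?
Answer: -50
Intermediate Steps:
x = 14 (x = 3 + 11 = 14)
Y*(-9 + x) = -10*(-9 + 14) = -10*5 = -50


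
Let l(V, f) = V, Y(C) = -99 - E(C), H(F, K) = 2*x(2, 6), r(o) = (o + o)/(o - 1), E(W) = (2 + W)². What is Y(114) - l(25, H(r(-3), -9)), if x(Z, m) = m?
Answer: -13580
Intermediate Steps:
r(o) = 2*o/(-1 + o) (r(o) = (2*o)/(-1 + o) = 2*o/(-1 + o))
H(F, K) = 12 (H(F, K) = 2*6 = 12)
Y(C) = -99 - (2 + C)²
Y(114) - l(25, H(r(-3), -9)) = (-99 - (2 + 114)²) - 1*25 = (-99 - 1*116²) - 25 = (-99 - 1*13456) - 25 = (-99 - 13456) - 25 = -13555 - 25 = -13580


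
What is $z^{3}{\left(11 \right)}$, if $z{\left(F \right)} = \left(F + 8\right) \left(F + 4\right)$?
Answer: $23149125$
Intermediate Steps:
$z{\left(F \right)} = \left(4 + F\right) \left(8 + F\right)$ ($z{\left(F \right)} = \left(8 + F\right) \left(4 + F\right) = \left(4 + F\right) \left(8 + F\right)$)
$z^{3}{\left(11 \right)} = \left(32 + 11^{2} + 12 \cdot 11\right)^{3} = \left(32 + 121 + 132\right)^{3} = 285^{3} = 23149125$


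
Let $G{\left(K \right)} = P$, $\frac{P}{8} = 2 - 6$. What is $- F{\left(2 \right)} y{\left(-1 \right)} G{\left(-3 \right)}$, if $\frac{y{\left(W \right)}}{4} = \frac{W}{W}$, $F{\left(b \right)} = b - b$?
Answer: $0$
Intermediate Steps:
$F{\left(b \right)} = 0$
$P = -32$ ($P = 8 \left(2 - 6\right) = 8 \left(-4\right) = -32$)
$G{\left(K \right)} = -32$
$y{\left(W \right)} = 4$ ($y{\left(W \right)} = 4 \frac{W}{W} = 4 \cdot 1 = 4$)
$- F{\left(2 \right)} y{\left(-1 \right)} G{\left(-3 \right)} = \left(-1\right) 0 \cdot 4 \left(-32\right) = 0 \cdot 4 \left(-32\right) = 0 \left(-32\right) = 0$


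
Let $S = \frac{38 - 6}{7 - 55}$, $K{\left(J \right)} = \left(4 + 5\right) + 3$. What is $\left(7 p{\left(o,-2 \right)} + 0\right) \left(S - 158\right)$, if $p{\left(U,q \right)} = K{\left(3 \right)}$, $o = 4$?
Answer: $-13328$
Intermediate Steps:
$K{\left(J \right)} = 12$ ($K{\left(J \right)} = 9 + 3 = 12$)
$p{\left(U,q \right)} = 12$
$S = - \frac{2}{3}$ ($S = \frac{32}{-48} = 32 \left(- \frac{1}{48}\right) = - \frac{2}{3} \approx -0.66667$)
$\left(7 p{\left(o,-2 \right)} + 0\right) \left(S - 158\right) = \left(7 \cdot 12 + 0\right) \left(- \frac{2}{3} - 158\right) = \left(84 + 0\right) \left(- \frac{476}{3}\right) = 84 \left(- \frac{476}{3}\right) = -13328$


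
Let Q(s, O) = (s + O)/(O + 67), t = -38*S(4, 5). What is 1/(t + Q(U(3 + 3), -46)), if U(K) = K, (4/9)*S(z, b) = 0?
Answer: -21/40 ≈ -0.52500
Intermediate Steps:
S(z, b) = 0 (S(z, b) = (9/4)*0 = 0)
t = 0 (t = -38*0 = 0)
Q(s, O) = (O + s)/(67 + O)
1/(t + Q(U(3 + 3), -46)) = 1/(0 + (-46 + (3 + 3))/(67 - 46)) = 1/(0 + (-46 + 6)/21) = 1/(0 + (1/21)*(-40)) = 1/(0 - 40/21) = 1/(-40/21) = -21/40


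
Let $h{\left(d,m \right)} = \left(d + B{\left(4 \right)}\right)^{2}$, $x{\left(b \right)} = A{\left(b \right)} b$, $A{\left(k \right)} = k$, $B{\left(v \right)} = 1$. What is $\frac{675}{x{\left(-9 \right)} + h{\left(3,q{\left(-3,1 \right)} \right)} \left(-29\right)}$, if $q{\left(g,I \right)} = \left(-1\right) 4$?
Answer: $- \frac{675}{383} \approx -1.7624$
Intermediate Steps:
$q{\left(g,I \right)} = -4$
$x{\left(b \right)} = b^{2}$ ($x{\left(b \right)} = b b = b^{2}$)
$h{\left(d,m \right)} = \left(1 + d\right)^{2}$ ($h{\left(d,m \right)} = \left(d + 1\right)^{2} = \left(1 + d\right)^{2}$)
$\frac{675}{x{\left(-9 \right)} + h{\left(3,q{\left(-3,1 \right)} \right)} \left(-29\right)} = \frac{675}{\left(-9\right)^{2} + \left(1 + 3\right)^{2} \left(-29\right)} = \frac{675}{81 + 4^{2} \left(-29\right)} = \frac{675}{81 + 16 \left(-29\right)} = \frac{675}{81 - 464} = \frac{675}{-383} = 675 \left(- \frac{1}{383}\right) = - \frac{675}{383}$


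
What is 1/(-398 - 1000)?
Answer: -1/1398 ≈ -0.00071531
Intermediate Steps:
1/(-398 - 1000) = 1/(-1398) = -1/1398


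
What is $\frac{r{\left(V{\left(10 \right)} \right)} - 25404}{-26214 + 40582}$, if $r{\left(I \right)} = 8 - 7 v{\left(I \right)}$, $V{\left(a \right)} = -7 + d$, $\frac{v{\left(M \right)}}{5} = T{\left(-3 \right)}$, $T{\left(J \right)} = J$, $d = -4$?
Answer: $- \frac{25291}{14368} \approx -1.7602$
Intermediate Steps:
$v{\left(M \right)} = -15$ ($v{\left(M \right)} = 5 \left(-3\right) = -15$)
$V{\left(a \right)} = -11$ ($V{\left(a \right)} = -7 - 4 = -11$)
$r{\left(I \right)} = 113$ ($r{\left(I \right)} = 8 - -105 = 8 + 105 = 113$)
$\frac{r{\left(V{\left(10 \right)} \right)} - 25404}{-26214 + 40582} = \frac{113 - 25404}{-26214 + 40582} = - \frac{25291}{14368}$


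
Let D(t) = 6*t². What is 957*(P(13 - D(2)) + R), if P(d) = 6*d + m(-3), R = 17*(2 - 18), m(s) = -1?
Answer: -324423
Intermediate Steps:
R = -272 (R = 17*(-16) = -272)
P(d) = -1 + 6*d (P(d) = 6*d - 1 = -1 + 6*d)
957*(P(13 - D(2)) + R) = 957*((-1 + 6*(13 - 6*2²)) - 272) = 957*((-1 + 6*(13 - 6*4)) - 272) = 957*((-1 + 6*(13 - 1*24)) - 272) = 957*((-1 + 6*(13 - 24)) - 272) = 957*((-1 + 6*(-11)) - 272) = 957*((-1 - 66) - 272) = 957*(-67 - 272) = 957*(-339) = -324423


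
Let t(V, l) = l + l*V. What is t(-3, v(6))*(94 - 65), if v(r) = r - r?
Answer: 0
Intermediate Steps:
v(r) = 0
t(V, l) = l + V*l
t(-3, v(6))*(94 - 65) = (0*(1 - 3))*(94 - 65) = (0*(-2))*29 = 0*29 = 0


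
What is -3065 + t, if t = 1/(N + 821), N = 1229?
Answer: -6283249/2050 ≈ -3065.0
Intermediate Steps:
t = 1/2050 (t = 1/(1229 + 821) = 1/2050 ≈ 0.00048780)
-3065 + t = -3065 + 1/2050 = -6283249/2050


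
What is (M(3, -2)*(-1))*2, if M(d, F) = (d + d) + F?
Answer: -8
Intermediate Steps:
M(d, F) = F + 2*d (M(d, F) = 2*d + F = F + 2*d)
(M(3, -2)*(-1))*2 = ((-2 + 2*3)*(-1))*2 = ((-2 + 6)*(-1))*2 = (4*(-1))*2 = -4*2 = -8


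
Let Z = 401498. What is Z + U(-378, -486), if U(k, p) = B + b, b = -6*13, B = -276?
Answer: 401144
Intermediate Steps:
b = -78
U(k, p) = -354 (U(k, p) = -276 - 78 = -354)
Z + U(-378, -486) = 401498 - 354 = 401144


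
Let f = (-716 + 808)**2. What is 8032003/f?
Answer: 8032003/8464 ≈ 948.96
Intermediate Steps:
f = 8464 (f = 92**2 = 8464)
8032003/f = 8032003/8464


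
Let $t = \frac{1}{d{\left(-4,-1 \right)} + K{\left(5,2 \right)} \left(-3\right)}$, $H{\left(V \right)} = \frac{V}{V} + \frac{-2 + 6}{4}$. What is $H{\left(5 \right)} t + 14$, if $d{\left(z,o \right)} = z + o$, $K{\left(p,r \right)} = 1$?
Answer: $\frac{55}{4} \approx 13.75$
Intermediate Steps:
$H{\left(V \right)} = 2$ ($H{\left(V \right)} = 1 + 4 \cdot \frac{1}{4} = 1 + 1 = 2$)
$d{\left(z,o \right)} = o + z$
$t = - \frac{1}{8}$ ($t = \frac{1}{\left(-1 - 4\right) + 1 \left(-3\right)} = \frac{1}{-5 - 3} = \frac{1}{-8} = - \frac{1}{8} \approx -0.125$)
$H{\left(5 \right)} t + 14 = 2 \left(- \frac{1}{8}\right) + 14 = - \frac{1}{4} + 14 = \frac{55}{4}$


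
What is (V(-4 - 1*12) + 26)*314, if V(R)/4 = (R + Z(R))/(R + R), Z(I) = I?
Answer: 9420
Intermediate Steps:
V(R) = 4 (V(R) = 4*((R + R)/(R + R)) = 4*((2*R)/((2*R))) = 4*((2*R)*(1/(2*R))) = 4*1 = 4)
(V(-4 - 1*12) + 26)*314 = (4 + 26)*314 = 30*314 = 9420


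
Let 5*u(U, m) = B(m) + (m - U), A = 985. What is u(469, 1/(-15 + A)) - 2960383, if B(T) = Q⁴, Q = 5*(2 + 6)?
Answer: -11875112479/4850 ≈ -2.4485e+6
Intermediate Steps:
Q = 40 (Q = 5*8 = 40)
B(T) = 2560000 (B(T) = 40⁴ = 2560000)
u(U, m) = 512000 - U/5 + m/5 (u(U, m) = (2560000 + (m - U))/5 = (2560000 + m - U)/5 = 512000 - U/5 + m/5)
u(469, 1/(-15 + A)) - 2960383 = (512000 - ⅕*469 + 1/(5*(-15 + 985))) - 2960383 = (512000 - 469/5 + (⅕)/970) - 2960383 = (512000 - 469/5 + (⅕)*(1/970)) - 2960383 = (512000 - 469/5 + 1/4850) - 2960383 = 2482745071/4850 - 2960383 = -11875112479/4850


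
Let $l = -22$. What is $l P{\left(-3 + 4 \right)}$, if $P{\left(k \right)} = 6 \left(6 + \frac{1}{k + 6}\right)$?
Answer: $- \frac{5676}{7} \approx -810.86$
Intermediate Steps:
$P{\left(k \right)} = 36 + \frac{6}{6 + k}$ ($P{\left(k \right)} = 6 \left(6 + \frac{1}{6 + k}\right) = 36 + \frac{6}{6 + k}$)
$l P{\left(-3 + 4 \right)} = - 22 \frac{6 \left(37 + 6 \left(-3 + 4\right)\right)}{6 + \left(-3 + 4\right)} = - 22 \frac{6 \left(37 + 6 \cdot 1\right)}{6 + 1} = - 22 \frac{6 \left(37 + 6\right)}{7} = - 22 \cdot 6 \cdot \frac{1}{7} \cdot 43 = \left(-22\right) \frac{258}{7} = - \frac{5676}{7}$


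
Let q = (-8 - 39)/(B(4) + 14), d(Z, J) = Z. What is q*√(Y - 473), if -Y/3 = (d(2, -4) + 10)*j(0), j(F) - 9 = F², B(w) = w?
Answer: -47*I*√797/18 ≈ -73.715*I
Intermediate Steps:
q = -47/18 (q = (-8 - 39)/(4 + 14) = -47/18 ≈ -2.6111)
j(F) = 9 + F²
Y = -324 (Y = -3*(2 + 10)*(9 + 0²) = -36*(9 + 0) = -36*9 = -3*108 = -324)
q*√(Y - 473) = -47*√(-324 - 473)/18 = -47*I*√797/18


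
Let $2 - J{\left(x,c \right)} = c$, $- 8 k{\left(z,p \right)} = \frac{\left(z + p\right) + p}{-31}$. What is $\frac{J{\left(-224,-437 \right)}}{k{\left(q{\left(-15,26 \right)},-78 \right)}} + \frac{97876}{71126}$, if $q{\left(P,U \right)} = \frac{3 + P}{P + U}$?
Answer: $- \frac{5313174929}{7681608} \approx -691.67$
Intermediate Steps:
$q{\left(P,U \right)} = \frac{3 + P}{P + U}$
$k{\left(z,p \right)} = \frac{p}{124} + \frac{z}{248}$ ($k{\left(z,p \right)} = - \frac{\left(\left(z + p\right) + p\right) \frac{1}{-31}}{8} = - \frac{\left(\left(p + z\right) + p\right) \left(- \frac{1}{31}\right)}{8} = - \frac{\left(z + 2 p\right) \left(- \frac{1}{31}\right)}{8} = - \frac{- \frac{2 p}{31} - \frac{z}{31}}{8} = \frac{p}{124} + \frac{z}{248}$)
$J{\left(x,c \right)} = 2 - c$
$\frac{J{\left(-224,-437 \right)}}{k{\left(q{\left(-15,26 \right)},-78 \right)}} + \frac{97876}{71126} = \frac{2 - -437}{\frac{1}{124} \left(-78\right) + \frac{\frac{1}{-15 + 26} \left(3 - 15\right)}{248}} + \frac{97876}{71126} = \frac{2 + 437}{- \frac{39}{62} + \frac{\frac{1}{11} \left(-12\right)}{248}} + 97876 \cdot \frac{1}{71126} = \frac{439}{- \frac{39}{62} + \frac{\frac{1}{11} \left(-12\right)}{248}} + \frac{48938}{35563} = \frac{439}{- \frac{39}{62} + \frac{1}{248} \left(- \frac{12}{11}\right)} + \frac{48938}{35563} = \frac{439}{- \frac{39}{62} - \frac{3}{682}} + \frac{48938}{35563} = \frac{439}{- \frac{216}{341}} + \frac{48938}{35563} = 439 \left(- \frac{341}{216}\right) + \frac{48938}{35563} = - \frac{149699}{216} + \frac{48938}{35563} = - \frac{5313174929}{7681608}$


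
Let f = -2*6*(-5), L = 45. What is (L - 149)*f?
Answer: -6240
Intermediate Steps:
f = 60 (f = -12*(-5) = 60)
(L - 149)*f = (45 - 149)*60 = -104*60 = -6240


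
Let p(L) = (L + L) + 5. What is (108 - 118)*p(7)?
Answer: -190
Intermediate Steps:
p(L) = 5 + 2*L (p(L) = 2*L + 5 = 5 + 2*L)
(108 - 118)*p(7) = (108 - 118)*(5 + 2*7) = -10*(5 + 14) = -10*19 = -190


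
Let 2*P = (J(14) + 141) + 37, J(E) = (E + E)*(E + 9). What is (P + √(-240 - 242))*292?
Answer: 120012 + 292*I*√482 ≈ 1.2001e+5 + 6410.7*I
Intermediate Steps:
J(E) = 2*E*(9 + E) (J(E) = (2*E)*(9 + E) = 2*E*(9 + E))
P = 411 (P = ((2*14*(9 + 14) + 141) + 37)/2 = ((2*14*23 + 141) + 37)/2 = ((644 + 141) + 37)/2 = (785 + 37)/2 = (½)*822 = 411)
(P + √(-240 - 242))*292 = (411 + √(-240 - 242))*292 = (411 + √(-482))*292 = (411 + I*√482)*292 = 120012 + 292*I*√482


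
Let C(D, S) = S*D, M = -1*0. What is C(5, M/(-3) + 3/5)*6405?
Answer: 19215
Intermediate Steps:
M = 0
C(D, S) = D*S
C(5, M/(-3) + 3/5)*6405 = (5*(0/(-3) + 3/5))*6405 = (5*(0*(-⅓) + 3*(⅕)))*6405 = (5*(0 + ⅗))*6405 = (5*(⅗))*6405 = 3*6405 = 19215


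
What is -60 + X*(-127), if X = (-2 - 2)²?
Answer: -2092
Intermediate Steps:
X = 16 (X = (-4)² = 16)
-60 + X*(-127) = -60 + 16*(-127) = -60 - 2032 = -2092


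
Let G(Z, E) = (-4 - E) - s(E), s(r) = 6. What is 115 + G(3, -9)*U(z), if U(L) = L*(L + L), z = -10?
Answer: -85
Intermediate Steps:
G(Z, E) = -10 - E (G(Z, E) = (-4 - E) - 1*6 = (-4 - E) - 6 = -10 - E)
U(L) = 2*L² (U(L) = L*(2*L) = 2*L²)
115 + G(3, -9)*U(z) = 115 + (-10 - 1*(-9))*(2*(-10)²) = 115 + (-10 + 9)*(2*100) = 115 - 1*200 = 115 - 200 = -85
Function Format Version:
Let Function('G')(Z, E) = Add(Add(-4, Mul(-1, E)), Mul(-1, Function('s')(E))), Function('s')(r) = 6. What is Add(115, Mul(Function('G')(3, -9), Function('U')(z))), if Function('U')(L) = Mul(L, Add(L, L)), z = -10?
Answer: -85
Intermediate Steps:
Function('G')(Z, E) = Add(-10, Mul(-1, E)) (Function('G')(Z, E) = Add(Add(-4, Mul(-1, E)), Mul(-1, 6)) = Add(Add(-4, Mul(-1, E)), -6) = Add(-10, Mul(-1, E)))
Function('U')(L) = Mul(2, Pow(L, 2)) (Function('U')(L) = Mul(L, Mul(2, L)) = Mul(2, Pow(L, 2)))
Add(115, Mul(Function('G')(3, -9), Function('U')(z))) = Add(115, Mul(Add(-10, Mul(-1, -9)), Mul(2, Pow(-10, 2)))) = Add(115, Mul(Add(-10, 9), Mul(2, 100))) = Add(115, Mul(-1, 200)) = Add(115, -200) = -85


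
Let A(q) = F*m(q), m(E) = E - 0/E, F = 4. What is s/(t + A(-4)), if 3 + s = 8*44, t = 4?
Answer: -349/12 ≈ -29.083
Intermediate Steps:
m(E) = E (m(E) = E - 1*0 = E + 0 = E)
A(q) = 4*q
s = 349 (s = -3 + 8*44 = -3 + 352 = 349)
s/(t + A(-4)) = 349/(4 + 4*(-4)) = 349/(4 - 16) = 349/(-12) = 349*(-1/12) = -349/12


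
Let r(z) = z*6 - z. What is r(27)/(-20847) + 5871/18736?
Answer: 39954459/130196464 ≈ 0.30688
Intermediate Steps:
r(z) = 5*z (r(z) = 6*z - z = 5*z)
r(27)/(-20847) + 5871/18736 = (5*27)/(-20847) + 5871/18736 = 135*(-1/20847) + 5871*(1/18736) = -45/6949 + 5871/18736 = 39954459/130196464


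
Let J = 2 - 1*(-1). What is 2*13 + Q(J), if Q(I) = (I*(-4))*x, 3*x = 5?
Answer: 6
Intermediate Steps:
J = 3 (J = 2 + 1 = 3)
x = 5/3 (x = (⅓)*5 = 5/3 ≈ 1.6667)
Q(I) = -20*I/3 (Q(I) = (I*(-4))*(5/3) = -4*I*(5/3) = -20*I/3)
2*13 + Q(J) = 2*13 - 20/3*3 = 26 - 20 = 6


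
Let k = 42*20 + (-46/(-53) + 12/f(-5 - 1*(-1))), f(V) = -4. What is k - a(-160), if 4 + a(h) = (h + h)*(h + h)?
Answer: -5382581/53 ≈ -1.0156e+5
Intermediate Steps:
a(h) = -4 + 4*h**2 (a(h) = -4 + (h + h)*(h + h) = -4 + (2*h)*(2*h) = -4 + 4*h**2)
k = 44407/53 (k = 42*20 + (-46/(-53) + 12/(-4)) = 840 + (-46*(-1/53) + 12*(-1/4)) = 840 + (46/53 - 3) = 840 - 113/53 = 44407/53 ≈ 837.87)
k - a(-160) = 44407/53 - (-4 + 4*(-160)**2) = 44407/53 - (-4 + 4*25600) = 44407/53 - (-4 + 102400) = 44407/53 - 1*102396 = 44407/53 - 102396 = -5382581/53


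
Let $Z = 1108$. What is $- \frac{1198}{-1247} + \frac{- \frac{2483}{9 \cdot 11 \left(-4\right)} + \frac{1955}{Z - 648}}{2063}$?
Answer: $\frac{491949353}{509367078} \approx 0.96581$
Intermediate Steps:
$- \frac{1198}{-1247} + \frac{- \frac{2483}{9 \cdot 11 \left(-4\right)} + \frac{1955}{Z - 648}}{2063} = - \frac{1198}{-1247} + \frac{- \frac{2483}{9 \cdot 11 \left(-4\right)} + \frac{1955}{1108 - 648}}{2063} = \left(-1198\right) \left(- \frac{1}{1247}\right) + \left(- \frac{2483}{99 \left(-4\right)} + \frac{1955}{460}\right) \frac{1}{2063} = \frac{1198}{1247} + \left(- \frac{2483}{-396} + 1955 \cdot \frac{1}{460}\right) \frac{1}{2063} = \frac{1198}{1247} + \left(\left(-2483\right) \left(- \frac{1}{396}\right) + \frac{17}{4}\right) \frac{1}{2063} = \frac{1198}{1247} + \left(\frac{2483}{396} + \frac{17}{4}\right) \frac{1}{2063} = \frac{1198}{1247} + \frac{2083}{198} \cdot \frac{1}{2063} = \frac{1198}{1247} + \frac{2083}{408474} = \frac{491949353}{509367078}$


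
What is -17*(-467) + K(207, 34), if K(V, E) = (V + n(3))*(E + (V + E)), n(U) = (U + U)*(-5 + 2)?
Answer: 59914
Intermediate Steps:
n(U) = -6*U (n(U) = (2*U)*(-3) = -6*U)
K(V, E) = (-18 + V)*(V + 2*E) (K(V, E) = (V - 6*3)*(E + (V + E)) = (V - 18)*(E + (E + V)) = (-18 + V)*(V + 2*E))
-17*(-467) + K(207, 34) = -17*(-467) + (207**2 - 36*34 - 18*207 + 2*34*207) = 7939 + (42849 - 1224 - 3726 + 14076) = 7939 + 51975 = 59914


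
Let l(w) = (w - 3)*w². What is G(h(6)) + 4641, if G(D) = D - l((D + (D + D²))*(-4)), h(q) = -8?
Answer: 7193113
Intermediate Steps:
l(w) = w²*(-3 + w) (l(w) = (-3 + w)*w² = w²*(-3 + w))
G(D) = D - (-8*D - 4*D²)²*(-3 - 8*D - 4*D²) (G(D) = D - ((D + (D + D²))*(-4))²*(-3 + (D + (D + D²))*(-4)) = D - ((D² + 2*D)*(-4))²*(-3 + (D² + 2*D)*(-4)) = D - (-8*D - 4*D²)²*(-3 + (-8*D - 4*D²)) = D - (-8*D - 4*D²)²*(-3 - 8*D - 4*D²))
G(h(6)) + 4641 = -8*(1 + 16*(-8)*(2 - 8)²*(3 + 4*(-8)*(2 - 8))) + 4641 = -8*(1 + 16*(-8)*(-6)²*(3 + 4*(-8)*(-6))) + 4641 = -8*(1 + 16*(-8)*36*(3 + 192)) + 4641 = -8*(1 + 16*(-8)*36*195) + 4641 = -8*(1 - 898560) + 4641 = -8*(-898559) + 4641 = 7188472 + 4641 = 7193113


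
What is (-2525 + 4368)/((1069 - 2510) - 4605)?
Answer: -1843/6046 ≈ -0.30483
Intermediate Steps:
(-2525 + 4368)/((1069 - 2510) - 4605) = 1843/(-1441 - 4605) = 1843/(-6046) = 1843*(-1/6046) = -1843/6046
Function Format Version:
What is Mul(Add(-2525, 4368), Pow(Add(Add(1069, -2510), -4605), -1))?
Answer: Rational(-1843, 6046) ≈ -0.30483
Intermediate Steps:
Mul(Add(-2525, 4368), Pow(Add(Add(1069, -2510), -4605), -1)) = Mul(1843, Pow(Add(-1441, -4605), -1)) = Mul(1843, Pow(-6046, -1)) = Mul(1843, Rational(-1, 6046)) = Rational(-1843, 6046)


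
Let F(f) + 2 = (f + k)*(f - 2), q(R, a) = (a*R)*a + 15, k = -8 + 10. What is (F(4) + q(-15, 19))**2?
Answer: 29052100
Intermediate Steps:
k = 2
q(R, a) = 15 + R*a**2 (q(R, a) = (R*a)*a + 15 = R*a**2 + 15 = 15 + R*a**2)
F(f) = -2 + (-2 + f)*(2 + f) (F(f) = -2 + (f + 2)*(f - 2) = -2 + (2 + f)*(-2 + f) = -2 + (-2 + f)*(2 + f))
(F(4) + q(-15, 19))**2 = ((-6 + 4**2) + (15 - 15*19**2))**2 = ((-6 + 16) + (15 - 15*361))**2 = (10 + (15 - 5415))**2 = (10 - 5400)**2 = (-5390)**2 = 29052100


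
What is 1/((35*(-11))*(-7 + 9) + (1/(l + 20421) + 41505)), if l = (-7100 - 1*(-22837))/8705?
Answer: 177780542/7241890387075 ≈ 2.4549e-5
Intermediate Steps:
l = 15737/8705 (l = (-7100 + 22837)*(1/8705) = 15737*(1/8705) = 15737/8705 ≈ 1.8078)
1/((35*(-11))*(-7 + 9) + (1/(l + 20421) + 41505)) = 1/((35*(-11))*(-7 + 9) + (1/(15737/8705 + 20421) + 41505)) = 1/(-385*2 + (1/(177780542/8705) + 41505)) = 1/(-770 + (8705/177780542 + 41505)) = 1/(-770 + 7378781404415/177780542) = 1/(7241890387075/177780542) = 177780542/7241890387075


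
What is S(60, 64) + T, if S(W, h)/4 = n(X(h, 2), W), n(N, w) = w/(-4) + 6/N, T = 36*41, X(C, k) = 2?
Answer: 1428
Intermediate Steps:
T = 1476
n(N, w) = 6/N - w/4 (n(N, w) = w*(-¼) + 6/N = -w/4 + 6/N = 6/N - w/4)
S(W, h) = 12 - W (S(W, h) = 4*(6/2 - W/4) = 4*(6*(½) - W/4) = 4*(3 - W/4) = 12 - W)
S(60, 64) + T = (12 - 1*60) + 1476 = (12 - 60) + 1476 = -48 + 1476 = 1428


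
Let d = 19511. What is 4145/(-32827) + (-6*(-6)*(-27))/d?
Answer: -112780939/640487597 ≈ -0.17609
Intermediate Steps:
4145/(-32827) + (-6*(-6)*(-27))/d = 4145/(-32827) + (-6*(-6)*(-27))/19511 = 4145*(-1/32827) + (36*(-27))*(1/19511) = -4145/32827 - 972*1/19511 = -4145/32827 - 972/19511 = -112780939/640487597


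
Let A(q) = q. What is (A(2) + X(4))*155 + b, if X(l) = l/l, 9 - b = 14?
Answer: 460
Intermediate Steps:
b = -5 (b = 9 - 1*14 = 9 - 14 = -5)
X(l) = 1
(A(2) + X(4))*155 + b = (2 + 1)*155 - 5 = 3*155 - 5 = 465 - 5 = 460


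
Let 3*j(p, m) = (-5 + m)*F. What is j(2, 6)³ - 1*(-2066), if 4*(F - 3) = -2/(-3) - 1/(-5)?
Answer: 12056101057/5832000 ≈ 2067.2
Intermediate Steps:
F = 193/60 (F = 3 + (-2/(-3) - 1/(-5))/4 = 3 + (-2*(-⅓) - 1*(-⅕))/4 = 3 + (⅔ + ⅕)/4 = 3 + (¼)*(13/15) = 3 + 13/60 = 193/60 ≈ 3.2167)
j(p, m) = -193/36 + 193*m/180 (j(p, m) = ((-5 + m)*(193/60))/3 = (-193/12 + 193*m/60)/3 = -193/36 + 193*m/180)
j(2, 6)³ - 1*(-2066) = (-193/36 + (193/180)*6)³ - 1*(-2066) = (-193/36 + 193/30)³ + 2066 = (193/180)³ + 2066 = 7189057/5832000 + 2066 = 12056101057/5832000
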